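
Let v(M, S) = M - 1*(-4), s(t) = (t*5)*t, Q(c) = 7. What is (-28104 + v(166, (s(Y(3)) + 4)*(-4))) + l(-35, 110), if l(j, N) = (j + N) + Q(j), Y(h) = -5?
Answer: -27852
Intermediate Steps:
s(t) = 5*t² (s(t) = (5*t)*t = 5*t²)
l(j, N) = 7 + N + j (l(j, N) = (j + N) + 7 = (N + j) + 7 = 7 + N + j)
v(M, S) = 4 + M (v(M, S) = M + 4 = 4 + M)
(-28104 + v(166, (s(Y(3)) + 4)*(-4))) + l(-35, 110) = (-28104 + (4 + 166)) + (7 + 110 - 35) = (-28104 + 170) + 82 = -27934 + 82 = -27852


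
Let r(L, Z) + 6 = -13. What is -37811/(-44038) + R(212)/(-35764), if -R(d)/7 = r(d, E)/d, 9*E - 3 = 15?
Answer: 143337967497/166947353392 ≈ 0.85858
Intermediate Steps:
E = 2 (E = ⅓ + (⅑)*15 = ⅓ + 5/3 = 2)
r(L, Z) = -19 (r(L, Z) = -6 - 13 = -19)
R(d) = 133/d (R(d) = -(-133)/d = 133/d)
-37811/(-44038) + R(212)/(-35764) = -37811/(-44038) + (133/212)/(-35764) = -37811*(-1/44038) + (133*(1/212))*(-1/35764) = 37811/44038 + (133/212)*(-1/35764) = 37811/44038 - 133/7581968 = 143337967497/166947353392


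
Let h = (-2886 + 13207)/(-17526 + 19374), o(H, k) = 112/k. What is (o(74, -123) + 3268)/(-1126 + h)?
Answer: -247540832/84891607 ≈ -2.9160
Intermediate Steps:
h = 10321/1848 ≈ 5.5850
(o(74, -123) + 3268)/(-1126 + h) = (112/(-123) + 3268)/(-1126 + 10321/1848) = (112*(-1/123) + 3268)/(-2070527/1848) = (-112/123 + 3268)*(-1848/2070527) = (401852/123)*(-1848/2070527) = -247540832/84891607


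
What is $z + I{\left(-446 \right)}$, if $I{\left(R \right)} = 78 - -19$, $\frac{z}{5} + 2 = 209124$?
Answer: $1045707$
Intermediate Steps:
$z = 1045610$ ($z = -10 + 5 \cdot 209124 = -10 + 1045620 = 1045610$)
$I{\left(R \right)} = 97$ ($I{\left(R \right)} = 78 + 19 = 97$)
$z + I{\left(-446 \right)} = 1045610 + 97 = 1045707$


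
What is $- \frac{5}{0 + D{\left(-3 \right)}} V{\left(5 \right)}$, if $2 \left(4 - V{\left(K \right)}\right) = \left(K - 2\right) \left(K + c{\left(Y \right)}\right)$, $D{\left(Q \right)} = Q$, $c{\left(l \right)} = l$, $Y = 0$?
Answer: $- \frac{35}{6} \approx -5.8333$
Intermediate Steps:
$V{\left(K \right)} = 4 - \frac{K \left(-2 + K\right)}{2}$ ($V{\left(K \right)} = 4 - \frac{\left(K - 2\right) \left(K + 0\right)}{2} = 4 - \frac{\left(K + \left(-3 + 1\right)\right) K}{2} = 4 - \frac{\left(K - 2\right) K}{2} = 4 - \frac{\left(-2 + K\right) K}{2} = 4 - \frac{K \left(-2 + K\right)}{2}$)
$- \frac{5}{0 + D{\left(-3 \right)}} V{\left(5 \right)} = - \frac{5}{0 - 3} \left(4 + 5 - \frac{5^{2}}{2}\right) = - \frac{5}{-3} \left(4 + 5 - \frac{25}{2}\right) = \left(-5\right) \left(- \frac{1}{3}\right) \left(4 + 5 - \frac{25}{2}\right) = \frac{5}{3} \left(- \frac{7}{2}\right) = - \frac{35}{6}$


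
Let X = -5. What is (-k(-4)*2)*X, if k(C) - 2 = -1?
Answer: 10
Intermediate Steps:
k(C) = 1 (k(C) = 2 - 1 = 1)
(-k(-4)*2)*X = -2*(-5) = 10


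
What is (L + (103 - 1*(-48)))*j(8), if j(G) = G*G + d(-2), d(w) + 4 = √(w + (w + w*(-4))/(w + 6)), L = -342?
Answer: -11460 - 191*I*√2/2 ≈ -11460.0 - 135.06*I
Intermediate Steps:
d(w) = -4 + √(w - 3*w/(6 + w)) (d(w) = -4 + √(w + (w + w*(-4))/(w + 6)) = -4 + √(w + (w - 4*w)/(6 + w)) = -4 + √(w + (-3*w)/(6 + w)) = -4 + √(w - 3*w/(6 + w)))
j(G) = -4 + G² + I*√2/2 (j(G) = G*G + (-4 + √(-2*(3 - 2)/(6 - 2))) = G² + (-4 + √(-2*1/4)) = G² + (-4 + √(-2*¼*1)) = G² + (-4 + √(-½)) = G² + (-4 + I*√2/2) = -4 + G² + I*√2/2)
(L + (103 - 1*(-48)))*j(8) = (-342 + (103 - 1*(-48)))*(-4 + 8² + I*√2/2) = (-342 + (103 + 48))*(-4 + 64 + I*√2/2) = (-342 + 151)*(60 + I*√2/2) = -191*(60 + I*√2/2) = -11460 - 191*I*√2/2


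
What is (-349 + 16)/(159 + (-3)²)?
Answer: -111/56 ≈ -1.9821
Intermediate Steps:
(-349 + 16)/(159 + (-3)²) = -333/(159 + 9) = -333/168 = -333*1/168 = -111/56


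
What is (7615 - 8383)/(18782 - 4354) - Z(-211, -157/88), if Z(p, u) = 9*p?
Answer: 6849501/3607 ≈ 1898.9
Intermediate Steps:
(7615 - 8383)/(18782 - 4354) - Z(-211, -157/88) = (7615 - 8383)/(18782 - 4354) - 9*(-211) = -768/14428 - 1*(-1899) = -768*1/14428 + 1899 = -192/3607 + 1899 = 6849501/3607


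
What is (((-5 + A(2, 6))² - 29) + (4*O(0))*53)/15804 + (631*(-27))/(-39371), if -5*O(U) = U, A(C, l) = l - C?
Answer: 67037590/155554821 ≈ 0.43096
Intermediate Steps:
O(U) = -U/5
(((-5 + A(2, 6))² - 29) + (4*O(0))*53)/15804 + (631*(-27))/(-39371) = (((-5 + (6 - 1*2))² - 29) + (4*(-⅕*0))*53)/15804 + (631*(-27))/(-39371) = (((-5 + (6 - 2))² - 29) + (4*0)*53)*(1/15804) - 17037*(-1/39371) = (((-5 + 4)² - 29) + 0*53)*(1/15804) + 17037/39371 = (((-1)² - 29) + 0)*(1/15804) + 17037/39371 = ((1 - 29) + 0)*(1/15804) + 17037/39371 = (-28 + 0)*(1/15804) + 17037/39371 = -28*1/15804 + 17037/39371 = -7/3951 + 17037/39371 = 67037590/155554821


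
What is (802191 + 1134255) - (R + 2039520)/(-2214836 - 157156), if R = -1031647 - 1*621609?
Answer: 574154350837/296499 ≈ 1.9364e+6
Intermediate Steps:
R = -1653256 (R = -1031647 - 621609 = -1653256)
(802191 + 1134255) - (R + 2039520)/(-2214836 - 157156) = (802191 + 1134255) - (-1653256 + 2039520)/(-2214836 - 157156) = 1936446 - 386264/(-2371992) = 1936446 - 386264*(-1)/2371992 = 1936446 - 1*(-48283/296499) = 1936446 + 48283/296499 = 574154350837/296499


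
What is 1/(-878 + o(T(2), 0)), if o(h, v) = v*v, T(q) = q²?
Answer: -1/878 ≈ -0.0011390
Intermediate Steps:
o(h, v) = v²
1/(-878 + o(T(2), 0)) = 1/(-878 + 0²) = 1/(-878 + 0) = 1/(-878) = -1/878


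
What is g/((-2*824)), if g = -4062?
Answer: 2031/824 ≈ 2.4648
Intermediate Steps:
g/((-2*824)) = -4062/((-2*824)) = -4062/(-1648) = -4062*(-1/1648) = 2031/824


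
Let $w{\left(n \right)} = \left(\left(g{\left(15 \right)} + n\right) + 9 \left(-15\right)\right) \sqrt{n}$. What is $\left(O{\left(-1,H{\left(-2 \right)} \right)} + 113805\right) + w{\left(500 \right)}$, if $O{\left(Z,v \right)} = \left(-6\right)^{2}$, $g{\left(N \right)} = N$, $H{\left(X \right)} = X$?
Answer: $113841 + 3800 \sqrt{5} \approx 1.2234 \cdot 10^{5}$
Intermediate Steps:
$O{\left(Z,v \right)} = 36$
$w{\left(n \right)} = \sqrt{n} \left(-120 + n\right)$ ($w{\left(n \right)} = \left(\left(15 + n\right) + 9 \left(-15\right)\right) \sqrt{n} = \left(\left(15 + n\right) - 135\right) \sqrt{n} = \left(-120 + n\right) \sqrt{n} = \sqrt{n} \left(-120 + n\right)$)
$\left(O{\left(-1,H{\left(-2 \right)} \right)} + 113805\right) + w{\left(500 \right)} = \left(36 + 113805\right) + \sqrt{500} \left(-120 + 500\right) = 113841 + 10 \sqrt{5} \cdot 380 = 113841 + 3800 \sqrt{5}$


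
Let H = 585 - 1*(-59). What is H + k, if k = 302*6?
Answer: 2456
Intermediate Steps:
H = 644 (H = 585 + 59 = 644)
k = 1812
H + k = 644 + 1812 = 2456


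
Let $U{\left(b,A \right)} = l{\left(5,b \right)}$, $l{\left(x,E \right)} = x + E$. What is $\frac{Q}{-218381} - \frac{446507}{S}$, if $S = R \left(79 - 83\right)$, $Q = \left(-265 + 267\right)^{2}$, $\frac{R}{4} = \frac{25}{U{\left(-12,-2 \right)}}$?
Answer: $- \frac{682560517769}{87352400} \approx -7813.9$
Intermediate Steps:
$l{\left(x,E \right)} = E + x$
$U{\left(b,A \right)} = 5 + b$ ($U{\left(b,A \right)} = b + 5 = 5 + b$)
$R = - \frac{100}{7}$ ($R = 4 \frac{25}{5 - 12} = 4 \frac{25}{-7} = 4 \cdot 25 \left(- \frac{1}{7}\right) = 4 \left(- \frac{25}{7}\right) = - \frac{100}{7} \approx -14.286$)
$Q = 4$ ($Q = 2^{2} = 4$)
$S = \frac{400}{7}$ ($S = - \frac{100 \left(79 - 83\right)}{7} = \left(- \frac{100}{7}\right) \left(-4\right) = \frac{400}{7} \approx 57.143$)
$\frac{Q}{-218381} - \frac{446507}{S} = \frac{4}{-218381} - \frac{446507}{\frac{400}{7}} = 4 \left(- \frac{1}{218381}\right) - \frac{3125549}{400} = - \frac{4}{218381} - \frac{3125549}{400} = - \frac{682560517769}{87352400}$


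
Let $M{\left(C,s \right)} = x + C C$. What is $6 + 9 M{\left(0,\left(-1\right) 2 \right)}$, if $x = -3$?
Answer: $-21$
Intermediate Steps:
$M{\left(C,s \right)} = -3 + C^{2}$ ($M{\left(C,s \right)} = -3 + C C = -3 + C^{2}$)
$6 + 9 M{\left(0,\left(-1\right) 2 \right)} = 6 + 9 \left(-3 + 0^{2}\right) = 6 + 9 \left(-3 + 0\right) = 6 + 9 \left(-3\right) = 6 - 27 = -21$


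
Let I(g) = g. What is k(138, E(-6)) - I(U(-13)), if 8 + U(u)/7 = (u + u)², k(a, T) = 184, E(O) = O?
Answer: -4492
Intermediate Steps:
U(u) = -56 + 28*u² (U(u) = -56 + 7*(u + u)² = -56 + 7*(2*u)² = -56 + 7*(4*u²) = -56 + 28*u²)
k(138, E(-6)) - I(U(-13)) = 184 - (-56 + 28*(-13)²) = 184 - (-56 + 28*169) = 184 - (-56 + 4732) = 184 - 1*4676 = 184 - 4676 = -4492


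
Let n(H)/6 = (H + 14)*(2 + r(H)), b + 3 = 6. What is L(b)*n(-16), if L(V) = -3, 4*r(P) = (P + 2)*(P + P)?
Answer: 4104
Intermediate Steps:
b = 3 (b = -3 + 6 = 3)
r(P) = P*(2 + P)/2 (r(P) = ((P + 2)*(P + P))/4 = ((2 + P)*(2*P))/4 = (2*P*(2 + P))/4 = P*(2 + P)/2)
n(H) = 6*(2 + H*(2 + H)/2)*(14 + H) (n(H) = 6*((H + 14)*(2 + H*(2 + H)/2)) = 6*((14 + H)*(2 + H*(2 + H)/2)) = 6*((2 + H*(2 + H)/2)*(14 + H)) = 6*(2 + H*(2 + H)/2)*(14 + H))
L(b)*n(-16) = -3*(168 + 3*(-16)³ + 48*(-16)² + 96*(-16)) = -3*(168 + 3*(-4096) + 48*256 - 1536) = -3*(168 - 12288 + 12288 - 1536) = -3*(-1368) = 4104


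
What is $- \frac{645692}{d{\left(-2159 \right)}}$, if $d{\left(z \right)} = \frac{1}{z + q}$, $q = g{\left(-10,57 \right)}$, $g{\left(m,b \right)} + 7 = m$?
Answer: $1405025792$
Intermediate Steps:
$g{\left(m,b \right)} = -7 + m$
$q = -17$ ($q = -7 - 10 = -17$)
$d{\left(z \right)} = \frac{1}{-17 + z}$ ($d{\left(z \right)} = \frac{1}{z - 17} = \frac{1}{-17 + z}$)
$- \frac{645692}{d{\left(-2159 \right)}} = - \frac{645692}{\frac{1}{-17 - 2159}} = - \frac{645692}{\frac{1}{-2176}} = - \frac{645692}{- \frac{1}{2176}} = \left(-645692\right) \left(-2176\right) = 1405025792$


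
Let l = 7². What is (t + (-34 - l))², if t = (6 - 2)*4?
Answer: 4489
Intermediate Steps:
l = 49
t = 16 (t = 4*4 = 16)
(t + (-34 - l))² = (16 + (-34 - 1*49))² = (16 + (-34 - 49))² = (16 - 83)² = (-67)² = 4489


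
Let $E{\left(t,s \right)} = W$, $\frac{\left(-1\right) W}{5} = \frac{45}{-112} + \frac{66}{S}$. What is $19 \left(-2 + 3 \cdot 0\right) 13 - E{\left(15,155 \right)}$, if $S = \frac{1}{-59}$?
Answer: $- \frac{2236193}{112} \approx -19966.0$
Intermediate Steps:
$S = - \frac{1}{59} \approx -0.016949$
$W = \frac{2180865}{112}$ ($W = - 5 \left(\frac{45}{-112} + \frac{66}{- \frac{1}{59}}\right) = - 5 \left(45 \left(- \frac{1}{112}\right) + 66 \left(-59\right)\right) = - 5 \left(- \frac{45}{112} - 3894\right) = \left(-5\right) \left(- \frac{436173}{112}\right) = \frac{2180865}{112} \approx 19472.0$)
$E{\left(t,s \right)} = \frac{2180865}{112}$
$19 \left(-2 + 3 \cdot 0\right) 13 - E{\left(15,155 \right)} = 19 \left(-2 + 3 \cdot 0\right) 13 - \frac{2180865}{112} = 19 \left(-2 + 0\right) 13 - \frac{2180865}{112} = 19 \left(-2\right) 13 - \frac{2180865}{112} = \left(-38\right) 13 - \frac{2180865}{112} = -494 - \frac{2180865}{112} = - \frac{2236193}{112}$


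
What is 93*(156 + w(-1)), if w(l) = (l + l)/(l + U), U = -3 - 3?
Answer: 101742/7 ≈ 14535.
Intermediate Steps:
U = -6
w(l) = 2*l/(-6 + l) (w(l) = (l + l)/(l - 6) = (2*l)/(-6 + l) = 2*l/(-6 + l))
93*(156 + w(-1)) = 93*(156 + 2*(-1)/(-6 - 1)) = 93*(156 + 2*(-1)/(-7)) = 93*(156 + 2*(-1)*(-⅐)) = 93*(156 + 2/7) = 93*(1094/7) = 101742/7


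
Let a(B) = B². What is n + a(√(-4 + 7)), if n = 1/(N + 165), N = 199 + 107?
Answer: 1414/471 ≈ 3.0021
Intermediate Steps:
N = 306
n = 1/471 (n = 1/(306 + 165) = 1/471 ≈ 0.0021231)
n + a(√(-4 + 7)) = 1/471 + (√(-4 + 7))² = 1/471 + (√3)² = 1/471 + 3 = 1414/471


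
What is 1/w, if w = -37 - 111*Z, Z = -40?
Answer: 1/4403 ≈ 0.00022712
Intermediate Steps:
w = 4403 (w = -37 - 111*(-40) = -37 + 4440 = 4403)
1/w = 1/4403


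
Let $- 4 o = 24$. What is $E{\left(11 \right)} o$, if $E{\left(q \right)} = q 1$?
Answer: $-66$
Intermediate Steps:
$E{\left(q \right)} = q$
$o = -6$ ($o = \left(- \frac{1}{4}\right) 24 = -6$)
$E{\left(11 \right)} o = 11 \left(-6\right) = -66$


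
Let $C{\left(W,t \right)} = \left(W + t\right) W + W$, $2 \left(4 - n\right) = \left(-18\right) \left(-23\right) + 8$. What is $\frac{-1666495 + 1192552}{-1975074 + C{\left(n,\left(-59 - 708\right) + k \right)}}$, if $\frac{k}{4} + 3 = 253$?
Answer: $\frac{157981}{660221} \approx 0.23928$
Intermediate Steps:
$k = 1000$ ($k = -12 + 4 \cdot 253 = -12 + 1012 = 1000$)
$n = -207$ ($n = 4 - \frac{\left(-18\right) \left(-23\right) + 8}{2} = 4 - \frac{414 + 8}{2} = 4 - 211 = -207$)
$C{\left(W,t \right)} = W + W \left(W + t\right)$ ($C{\left(W,t \right)} = W \left(W + t\right) + W = W + W \left(W + t\right)$)
$\frac{-1666495 + 1192552}{-1975074 + C{\left(n,\left(-59 - 708\right) + k \right)}} = \frac{-1666495 + 1192552}{-1975074 - 207 \left(1 - 207 + \left(\left(-59 - 708\right) + 1000\right)\right)} = - \frac{473943}{-1975074 - 207 \left(1 - 207 + \left(-767 + 1000\right)\right)} = - \frac{473943}{-1975074 - 207 \left(1 - 207 + 233\right)} = - \frac{473943}{-1975074 - 5589} = - \frac{473943}{-1980663} = \left(-473943\right) \left(- \frac{1}{1980663}\right) = \frac{157981}{660221}$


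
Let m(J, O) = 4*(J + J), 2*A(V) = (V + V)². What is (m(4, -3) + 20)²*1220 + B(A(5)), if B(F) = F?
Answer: 3298930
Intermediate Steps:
A(V) = 2*V² (A(V) = (V + V)²/2 = (2*V)²/2 = (4*V²)/2 = 2*V²)
m(J, O) = 8*J (m(J, O) = 4*(2*J) = 8*J)
(m(4, -3) + 20)²*1220 + B(A(5)) = (8*4 + 20)²*1220 + 2*5² = (32 + 20)²*1220 + 2*25 = 52²*1220 + 50 = 2704*1220 + 50 = 3298880 + 50 = 3298930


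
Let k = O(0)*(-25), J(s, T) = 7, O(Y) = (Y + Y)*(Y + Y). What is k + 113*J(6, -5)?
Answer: 791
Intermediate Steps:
O(Y) = 4*Y² (O(Y) = (2*Y)*(2*Y) = 4*Y²)
k = 0 (k = (4*0²)*(-25) = (4*0)*(-25) = 0*(-25) = 0)
k + 113*J(6, -5) = 0 + 113*7 = 0 + 791 = 791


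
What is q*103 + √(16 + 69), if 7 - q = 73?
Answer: -6798 + √85 ≈ -6788.8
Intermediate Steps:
q = -66 (q = 7 - 1*73 = 7 - 73 = -66)
q*103 + √(16 + 69) = -66*103 + √(16 + 69) = -6798 + √85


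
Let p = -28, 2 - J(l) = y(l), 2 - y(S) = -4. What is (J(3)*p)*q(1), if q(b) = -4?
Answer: -448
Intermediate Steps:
y(S) = 6 (y(S) = 2 - 1*(-4) = 2 + 4 = 6)
J(l) = -4 (J(l) = 2 - 1*6 = 2 - 6 = -4)
(J(3)*p)*q(1) = -4*(-28)*(-4) = 112*(-4) = -448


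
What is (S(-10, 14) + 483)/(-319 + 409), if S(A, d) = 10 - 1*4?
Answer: 163/30 ≈ 5.4333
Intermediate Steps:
S(A, d) = 6 (S(A, d) = 10 - 4 = 6)
(S(-10, 14) + 483)/(-319 + 409) = (6 + 483)/(-319 + 409) = 489/90 = 489*(1/90) = 163/30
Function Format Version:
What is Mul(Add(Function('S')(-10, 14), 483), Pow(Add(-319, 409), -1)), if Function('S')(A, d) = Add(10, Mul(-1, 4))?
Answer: Rational(163, 30) ≈ 5.4333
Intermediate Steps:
Function('S')(A, d) = 6 (Function('S')(A, d) = Add(10, -4) = 6)
Mul(Add(Function('S')(-10, 14), 483), Pow(Add(-319, 409), -1)) = Mul(Add(6, 483), Pow(Add(-319, 409), -1)) = Mul(489, Pow(90, -1)) = Mul(489, Rational(1, 90)) = Rational(163, 30)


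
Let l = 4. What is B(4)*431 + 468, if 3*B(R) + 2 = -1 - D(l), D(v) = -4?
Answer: 1835/3 ≈ 611.67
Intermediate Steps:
B(R) = ⅓ (B(R) = -⅔ + (-1 - 1*(-4))/3 = -⅔ + (-1 + 4)/3 = -⅔ + (⅓)*3 = -⅔ + 1 = ⅓)
B(4)*431 + 468 = (⅓)*431 + 468 = 431/3 + 468 = 1835/3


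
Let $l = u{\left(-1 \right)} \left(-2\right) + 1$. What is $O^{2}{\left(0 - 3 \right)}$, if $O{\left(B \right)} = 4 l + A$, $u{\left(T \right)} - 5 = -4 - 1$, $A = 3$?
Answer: $49$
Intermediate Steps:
$u{\left(T \right)} = 0$ ($u{\left(T \right)} = 5 - 5 = 0$)
$l = 1$ ($l = 0 \left(-2\right) + 1 = 0 + 1 = 1$)
$O{\left(B \right)} = 7$ ($O{\left(B \right)} = 4 \cdot 1 + 3 = 4 + 3 = 7$)
$O^{2}{\left(0 - 3 \right)} = 7^{2} = 49$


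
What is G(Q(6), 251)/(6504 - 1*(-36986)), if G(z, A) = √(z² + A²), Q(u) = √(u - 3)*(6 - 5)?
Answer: √15751/21745 ≈ 0.0057716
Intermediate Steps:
Q(u) = √(-3 + u) (Q(u) = √(-3 + u)*1 = √(-3 + u))
G(z, A) = √(A² + z²)
G(Q(6), 251)/(6504 - 1*(-36986)) = √(251² + (√(-3 + 6))²)/(6504 - 1*(-36986)) = √(63001 + (√3)²)/(6504 + 36986) = √(63001 + 3)/43490 = √63004*(1/43490) = (2*√15751)*(1/43490) = √15751/21745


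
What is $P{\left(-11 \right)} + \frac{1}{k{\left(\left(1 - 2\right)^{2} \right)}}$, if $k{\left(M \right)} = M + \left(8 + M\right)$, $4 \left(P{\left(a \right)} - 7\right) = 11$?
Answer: $\frac{197}{20} \approx 9.85$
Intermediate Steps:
$P{\left(a \right)} = \frac{39}{4}$ ($P{\left(a \right)} = 7 + \frac{1}{4} \cdot 11 = 7 + \frac{11}{4} = \frac{39}{4}$)
$k{\left(M \right)} = 8 + 2 M$
$P{\left(-11 \right)} + \frac{1}{k{\left(\left(1 - 2\right)^{2} \right)}} = \frac{39}{4} + \frac{1}{8 + 2 \left(1 - 2\right)^{2}} = \frac{39}{4} + \frac{1}{8 + 2 \left(-1\right)^{2}} = \frac{39}{4} + \frac{1}{8 + 2 \cdot 1} = \frac{39}{4} + \frac{1}{8 + 2} = \frac{39}{4} + \frac{1}{10} = \frac{197}{20}$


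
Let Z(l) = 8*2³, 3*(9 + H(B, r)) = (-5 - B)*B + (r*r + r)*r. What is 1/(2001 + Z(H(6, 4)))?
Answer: 1/2065 ≈ 0.00048426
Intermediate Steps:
H(B, r) = -9 + B*(-5 - B)/3 + r*(r + r²)/3 (H(B, r) = -9 + ((-5 - B)*B + (r*r + r)*r)/3 = -9 + (B*(-5 - B) + (r² + r)*r)/3 = -9 + (B*(-5 - B) + (r + r²)*r)/3 = -9 + (B*(-5 - B) + r*(r + r²))/3 = -9 + (B*(-5 - B)/3 + r*(r + r²)/3) = -9 + B*(-5 - B)/3 + r*(r + r²)/3)
Z(l) = 64 (Z(l) = 8*8 = 64)
1/(2001 + Z(H(6, 4))) = 1/(2001 + 64) = 1/2065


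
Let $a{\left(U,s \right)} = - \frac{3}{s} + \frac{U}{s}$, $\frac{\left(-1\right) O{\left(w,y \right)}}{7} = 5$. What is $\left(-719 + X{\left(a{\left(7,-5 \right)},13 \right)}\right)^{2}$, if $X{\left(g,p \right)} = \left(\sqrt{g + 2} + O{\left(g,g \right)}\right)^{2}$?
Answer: $\frac{6578296}{25} - \frac{71008 \sqrt{30}}{5} \approx 1.8535 \cdot 10^{5}$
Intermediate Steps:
$O{\left(w,y \right)} = -35$ ($O{\left(w,y \right)} = \left(-7\right) 5 = -35$)
$X{\left(g,p \right)} = \left(-35 + \sqrt{2 + g}\right)^{2}$ ($X{\left(g,p \right)} = \left(\sqrt{g + 2} - 35\right)^{2} = \left(\sqrt{2 + g} - 35\right)^{2} = \left(-35 + \sqrt{2 + g}\right)^{2}$)
$\left(-719 + X{\left(a{\left(7,-5 \right)},13 \right)}\right)^{2} = \left(-719 + \left(-35 + \sqrt{2 + \frac{-3 + 7}{-5}}\right)^{2}\right)^{2} = \left(-719 + \left(-35 + \sqrt{2 - \frac{4}{5}}\right)^{2}\right)^{2} = \left(-719 + \left(-35 + \sqrt{\frac{6}{5}}\right)^{2}\right)^{2} = \left(-719 + \left(-35 + \frac{\sqrt{30}}{5}\right)^{2}\right)^{2}$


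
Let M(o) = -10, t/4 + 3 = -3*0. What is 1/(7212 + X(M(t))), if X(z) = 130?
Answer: 1/7342 ≈ 0.00013620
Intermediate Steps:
t = -12 (t = -12 + 4*(-3*0) = -12 + 4*0 = -12 + 0 = -12)
1/(7212 + X(M(t))) = 1/(7212 + 130) = 1/7342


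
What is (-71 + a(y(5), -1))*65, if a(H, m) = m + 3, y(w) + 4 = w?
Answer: -4485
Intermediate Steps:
y(w) = -4 + w
a(H, m) = 3 + m
(-71 + a(y(5), -1))*65 = (-71 + (3 - 1))*65 = (-71 + 2)*65 = -69*65 = -4485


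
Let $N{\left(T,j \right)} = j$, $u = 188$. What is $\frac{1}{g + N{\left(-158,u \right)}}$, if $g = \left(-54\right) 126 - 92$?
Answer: $- \frac{1}{6708} \approx -0.00014908$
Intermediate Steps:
$g = -6896$ ($g = -6804 - 92 = -6896$)
$\frac{1}{g + N{\left(-158,u \right)}} = \frac{1}{-6896 + 188} = \frac{1}{-6708} = - \frac{1}{6708}$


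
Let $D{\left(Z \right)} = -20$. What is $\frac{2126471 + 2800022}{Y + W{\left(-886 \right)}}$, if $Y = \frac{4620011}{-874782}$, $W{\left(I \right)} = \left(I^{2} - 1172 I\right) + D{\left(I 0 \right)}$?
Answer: $\frac{4309607399526}{1595044885765} \approx 2.7019$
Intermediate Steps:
$W{\left(I \right)} = -20 + I^{2} - 1172 I$ ($W{\left(I \right)} = \left(I^{2} - 1172 I\right) - 20 = -20 + I^{2} - 1172 I$)
$Y = - \frac{4620011}{874782}$ ($Y = 4620011 \left(- \frac{1}{874782}\right) = - \frac{4620011}{874782} \approx -5.2813$)
$\frac{2126471 + 2800022}{Y + W{\left(-886 \right)}} = \frac{2126471 + 2800022}{- \frac{4620011}{874782} - \left(-1038372 - 784996\right)} = \frac{4926493}{- \frac{4620011}{874782} + \left(-20 + 784996 + 1038392\right)} = \frac{4926493}{- \frac{4620011}{874782} + 1823368} = \frac{4926493}{\frac{1595044885765}{874782}} = 4926493 \cdot \frac{874782}{1595044885765} = \frac{4309607399526}{1595044885765}$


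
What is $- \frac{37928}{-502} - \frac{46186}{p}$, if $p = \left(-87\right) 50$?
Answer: $\frac{47043043}{545925} \approx 86.171$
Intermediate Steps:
$p = -4350$
$- \frac{37928}{-502} - \frac{46186}{p} = - \frac{37928}{-502} - \frac{46186}{-4350} = \left(-37928\right) \left(- \frac{1}{502}\right) - - \frac{23093}{2175} = \frac{18964}{251} + \frac{23093}{2175} = \frac{47043043}{545925}$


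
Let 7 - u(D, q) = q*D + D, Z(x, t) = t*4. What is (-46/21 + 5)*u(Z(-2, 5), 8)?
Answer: -10207/21 ≈ -486.05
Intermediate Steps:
Z(x, t) = 4*t
u(D, q) = 7 - D - D*q (u(D, q) = 7 - (q*D + D) = 7 - (D*q + D) = 7 - (D + D*q) = 7 + (-D - D*q) = 7 - D - D*q)
(-46/21 + 5)*u(Z(-2, 5), 8) = (-46/21 + 5)*(7 - 4*5 - 1*4*5*8) = (-46*1/21 + 5)*(7 - 1*20 - 1*20*8) = (-46/21 + 5)*(7 - 20 - 160) = (59/21)*(-173) = -10207/21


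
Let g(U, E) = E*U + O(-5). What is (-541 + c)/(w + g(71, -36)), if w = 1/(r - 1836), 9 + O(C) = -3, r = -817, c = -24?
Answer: 299789/1362581 ≈ 0.22002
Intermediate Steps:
O(C) = -12 (O(C) = -9 - 3 = -12)
g(U, E) = -12 + E*U (g(U, E) = E*U - 12 = -12 + E*U)
w = -1/2653 (w = 1/(-817 - 1836) = 1/(-2653) = -1/2653 ≈ -0.00037693)
(-541 + c)/(w + g(71, -36)) = (-541 - 24)/(-1/2653 + (-12 - 36*71)) = -565/(-1/2653 + (-12 - 2556)) = -565/(-1/2653 - 2568) = -565/(-6812905/2653) = -565*(-2653/6812905) = 299789/1362581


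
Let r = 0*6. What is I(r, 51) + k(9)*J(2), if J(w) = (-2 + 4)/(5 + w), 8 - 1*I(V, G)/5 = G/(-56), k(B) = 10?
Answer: 2655/56 ≈ 47.411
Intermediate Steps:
r = 0
I(V, G) = 40 + 5*G/56 (I(V, G) = 40 - 5*G/(-56) = 40 - 5*G*(-1)/56 = 40 - (-5)*G/56 = 40 + 5*G/56)
J(w) = 2/(5 + w)
I(r, 51) + k(9)*J(2) = (40 + (5/56)*51) + 10*(2/(5 + 2)) = (40 + 255/56) + 10*(2/7) = 2495/56 + 10*(2*(1/7)) = 2495/56 + 10*(2/7) = 2495/56 + 20/7 = 2655/56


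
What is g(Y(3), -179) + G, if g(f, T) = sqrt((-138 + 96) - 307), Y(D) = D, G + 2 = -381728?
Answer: -381730 + I*sqrt(349) ≈ -3.8173e+5 + 18.682*I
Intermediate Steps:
G = -381730 (G = -2 - 381728 = -381730)
g(f, T) = I*sqrt(349) (g(f, T) = sqrt(-42 - 307) = sqrt(-349) = I*sqrt(349))
g(Y(3), -179) + G = I*sqrt(349) - 381730 = -381730 + I*sqrt(349)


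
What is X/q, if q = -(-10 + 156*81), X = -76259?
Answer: 76259/12626 ≈ 6.0398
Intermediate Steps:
q = -12626 (q = -(-10 + 12636) = -1*12626 = -12626)
X/q = -76259/(-12626) = -76259*(-1/12626) = 76259/12626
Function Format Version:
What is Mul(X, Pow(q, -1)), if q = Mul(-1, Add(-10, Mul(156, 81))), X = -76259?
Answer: Rational(76259, 12626) ≈ 6.0398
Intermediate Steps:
q = -12626 (q = Mul(-1, Add(-10, 12636)) = Mul(-1, 12626) = -12626)
Mul(X, Pow(q, -1)) = Mul(-76259, Pow(-12626, -1)) = Mul(-76259, Rational(-1, 12626)) = Rational(76259, 12626)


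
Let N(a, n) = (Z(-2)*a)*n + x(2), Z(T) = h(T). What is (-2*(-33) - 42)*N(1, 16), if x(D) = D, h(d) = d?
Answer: -720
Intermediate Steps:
Z(T) = T
N(a, n) = 2 - 2*a*n (N(a, n) = (-2*a)*n + 2 = -2*a*n + 2 = 2 - 2*a*n)
(-2*(-33) - 42)*N(1, 16) = (-2*(-33) - 42)*(2 - 2*1*16) = (66 - 42)*(2 - 32) = 24*(-30) = -720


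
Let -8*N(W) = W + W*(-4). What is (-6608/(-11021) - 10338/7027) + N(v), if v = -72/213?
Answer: -5489549525/5498564257 ≈ -0.99836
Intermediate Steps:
v = -24/71 (v = -72*1/213 = -24/71 ≈ -0.33803)
N(W) = 3*W/8 (N(W) = -(W + W*(-4))/8 = -(W - 4*W)/8 = -(-3)*W/8 = 3*W/8)
(-6608/(-11021) - 10338/7027) + N(v) = (-6608/(-11021) - 10338/7027) + (3/8)*(-24/71) = (-6608*(-1/11021) - 10338*1/7027) - 9/71 = (6608/11021 - 10338/7027) - 9/71 = -67500682/77444567 - 9/71 = -5489549525/5498564257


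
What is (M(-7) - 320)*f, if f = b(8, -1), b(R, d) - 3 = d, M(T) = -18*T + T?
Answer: -402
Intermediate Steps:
M(T) = -17*T
b(R, d) = 3 + d
f = 2 (f = 3 - 1 = 2)
(M(-7) - 320)*f = (-17*(-7) - 320)*2 = (119 - 320)*2 = -201*2 = -402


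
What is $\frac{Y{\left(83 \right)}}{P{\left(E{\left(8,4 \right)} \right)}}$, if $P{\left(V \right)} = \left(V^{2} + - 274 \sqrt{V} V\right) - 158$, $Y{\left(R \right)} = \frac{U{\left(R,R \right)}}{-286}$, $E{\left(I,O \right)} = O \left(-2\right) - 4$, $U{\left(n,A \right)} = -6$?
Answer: $- \frac{21}{9275803966} - \frac{4932 i \sqrt{3}}{4637901983} \approx -2.264 \cdot 10^{-9} - 1.8419 \cdot 10^{-6} i$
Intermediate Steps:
$E{\left(I,O \right)} = -4 - 2 O$ ($E{\left(I,O \right)} = - 2 O - 4 = -4 - 2 O$)
$Y{\left(R \right)} = \frac{3}{143}$ ($Y{\left(R \right)} = - \frac{6}{-286} = \left(-6\right) \left(- \frac{1}{286}\right) = \frac{3}{143}$)
$P{\left(V \right)} = -158 + V^{2} - 274 V^{\frac{3}{2}}$ ($P{\left(V \right)} = \left(V^{2} - 274 V^{\frac{3}{2}}\right) - 158 = -158 + V^{2} - 274 V^{\frac{3}{2}}$)
$\frac{Y{\left(83 \right)}}{P{\left(E{\left(8,4 \right)} \right)}} = \frac{3}{143 \left(-158 + \left(-4 - 8\right)^{2} - 274 \left(-4 - 8\right)^{\frac{3}{2}}\right)} = \frac{3}{143 \left(-158 + \left(-12\right)^{2} - 274 \left(-12\right)^{\frac{3}{2}}\right)} = \frac{3}{143 \left(-158 + 144 - 274 \left(- 24 i \sqrt{3}\right)\right)} = \frac{3}{143 \left(-158 + 144 + 6576 i \sqrt{3}\right)} = \frac{3}{143 \left(-14 + 6576 i \sqrt{3}\right)}$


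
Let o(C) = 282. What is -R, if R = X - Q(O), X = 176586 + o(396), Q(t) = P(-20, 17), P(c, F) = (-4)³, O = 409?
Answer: -176932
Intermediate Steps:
P(c, F) = -64
Q(t) = -64
X = 176868 (X = 176586 + 282 = 176868)
R = 176932 (R = 176868 - 1*(-64) = 176868 + 64 = 176932)
-R = -1*176932 = -176932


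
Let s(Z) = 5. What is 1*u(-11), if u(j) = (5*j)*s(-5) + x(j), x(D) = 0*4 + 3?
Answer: -272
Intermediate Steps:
x(D) = 3 (x(D) = 0 + 3 = 3)
u(j) = 3 + 25*j (u(j) = (5*j)*5 + 3 = 25*j + 3 = 3 + 25*j)
1*u(-11) = 1*(3 + 25*(-11)) = 1*(3 - 275) = 1*(-272) = -272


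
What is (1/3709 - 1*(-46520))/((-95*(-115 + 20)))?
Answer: 172542681/33473725 ≈ 5.1546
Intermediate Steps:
(1/3709 - 1*(-46520))/((-95*(-115 + 20))) = (1/3709 + 46520)/((-95*(-95))) = (172542681/3709)/9025 = (172542681/3709)*(1/9025) = 172542681/33473725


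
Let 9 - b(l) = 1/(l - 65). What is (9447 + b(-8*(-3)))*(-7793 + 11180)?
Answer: 1313129739/41 ≈ 3.2028e+7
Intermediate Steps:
b(l) = 9 - 1/(-65 + l) (b(l) = 9 - 1/(l - 65) = 9 - 1/(-65 + l))
(9447 + b(-8*(-3)))*(-7793 + 11180) = (9447 + (-586 + 9*(-8*(-3)))/(-65 - 8*(-3)))*(-7793 + 11180) = (9447 + (-586 + 9*24)/(-65 + 24))*3387 = (9447 + (-586 + 216)/(-41))*3387 = (9447 - 1/41*(-370))*3387 = (9447 + 370/41)*3387 = (387697/41)*3387 = 1313129739/41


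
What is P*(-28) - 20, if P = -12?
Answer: 316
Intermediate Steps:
P*(-28) - 20 = -12*(-28) - 20 = 336 - 20 = 316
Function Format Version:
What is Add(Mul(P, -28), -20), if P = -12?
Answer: 316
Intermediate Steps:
Add(Mul(P, -28), -20) = Add(Mul(-12, -28), -20) = Add(336, -20) = 316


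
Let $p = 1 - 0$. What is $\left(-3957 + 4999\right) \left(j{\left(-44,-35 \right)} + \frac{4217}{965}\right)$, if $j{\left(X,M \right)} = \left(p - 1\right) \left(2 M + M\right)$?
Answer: $\frac{4394114}{965} \approx 4553.5$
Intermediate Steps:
$p = 1$ ($p = 1 + 0 = 1$)
$j{\left(X,M \right)} = 0$ ($j{\left(X,M \right)} = \left(1 - 1\right) \left(2 M + M\right) = 0 \cdot 3 M = 0$)
$\left(-3957 + 4999\right) \left(j{\left(-44,-35 \right)} + \frac{4217}{965}\right) = \left(-3957 + 4999\right) \left(0 + \frac{4217}{965}\right) = 1042 \left(0 + 4217 \cdot \frac{1}{965}\right) = 1042 \left(0 + \frac{4217}{965}\right) = 1042 \cdot \frac{4217}{965} = \frac{4394114}{965}$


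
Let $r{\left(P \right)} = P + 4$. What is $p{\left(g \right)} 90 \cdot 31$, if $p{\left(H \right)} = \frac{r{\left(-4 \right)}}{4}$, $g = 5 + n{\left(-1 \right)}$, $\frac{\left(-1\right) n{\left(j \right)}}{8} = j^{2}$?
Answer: $0$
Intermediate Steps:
$r{\left(P \right)} = 4 + P$
$n{\left(j \right)} = - 8 j^{2}$
$g = -3$ ($g = 5 - 8 \left(-1\right)^{2} = 5 - 8 = -3$)
$p{\left(H \right)} = 0$ ($p{\left(H \right)} = \frac{4 - 4}{4} = 0 \cdot \frac{1}{4} = 0$)
$p{\left(g \right)} 90 \cdot 31 = 0 \cdot 90 \cdot 31 = 0 \cdot 31 = 0$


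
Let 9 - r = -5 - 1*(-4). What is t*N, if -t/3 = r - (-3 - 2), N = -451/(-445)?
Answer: -4059/89 ≈ -45.607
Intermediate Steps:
r = 10 (r = 9 - (-5 - 1*(-4)) = 9 - (-5 + 4) = 9 - 1*(-1) = 9 + 1 = 10)
N = 451/445 (N = -451*(-1/445) = 451/445 ≈ 1.0135)
t = -45 (t = -3*(10 - (-3 - 2)) = -3*(10 - 1*(-5)) = -3*(10 + 5) = -3*15 = -45)
t*N = -45*451/445 = -4059/89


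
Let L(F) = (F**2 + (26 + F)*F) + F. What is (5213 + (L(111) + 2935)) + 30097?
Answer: 65884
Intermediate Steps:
L(F) = F + F**2 + F*(26 + F) (L(F) = (F**2 + F*(26 + F)) + F = F + F**2 + F*(26 + F))
(5213 + (L(111) + 2935)) + 30097 = (5213 + (111*(27 + 2*111) + 2935)) + 30097 = (5213 + (111*(27 + 222) + 2935)) + 30097 = (5213 + (111*249 + 2935)) + 30097 = (5213 + (27639 + 2935)) + 30097 = (5213 + 30574) + 30097 = 35787 + 30097 = 65884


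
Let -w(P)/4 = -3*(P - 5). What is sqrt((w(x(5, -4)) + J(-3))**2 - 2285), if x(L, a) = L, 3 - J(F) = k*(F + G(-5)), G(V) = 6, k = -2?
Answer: 2*I*sqrt(551) ≈ 46.947*I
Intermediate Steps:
J(F) = 15 + 2*F (J(F) = 3 - (-2)*(F + 6) = 3 - (-2)*(6 + F) = 3 - (-12 - 2*F) = 3 + (12 + 2*F) = 15 + 2*F)
w(P) = -60 + 12*P (w(P) = -(-12)*(P - 5) = -(-12)*(-5 + P) = -4*(15 - 3*P) = -60 + 12*P)
sqrt((w(x(5, -4)) + J(-3))**2 - 2285) = sqrt(((-60 + 12*5) + (15 + 2*(-3)))**2 - 2285) = sqrt(((-60 + 60) + (15 - 6))**2 - 2285) = sqrt((0 + 9)**2 - 2285) = sqrt(9**2 - 2285) = sqrt(81 - 2285) = sqrt(-2204) = 2*I*sqrt(551)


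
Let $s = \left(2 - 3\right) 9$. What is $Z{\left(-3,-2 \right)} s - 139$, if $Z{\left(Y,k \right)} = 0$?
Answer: $-139$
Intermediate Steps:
$s = -9$ ($s = \left(-1\right) 9 = -9$)
$Z{\left(-3,-2 \right)} s - 139 = 0 \left(-9\right) - 139 = 0 - 139 = -139$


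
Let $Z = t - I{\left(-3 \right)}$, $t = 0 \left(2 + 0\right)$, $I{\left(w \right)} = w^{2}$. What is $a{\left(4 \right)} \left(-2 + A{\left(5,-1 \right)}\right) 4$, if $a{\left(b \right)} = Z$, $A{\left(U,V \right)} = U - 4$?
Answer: $36$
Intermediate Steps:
$A{\left(U,V \right)} = -4 + U$
$t = 0$ ($t = 0 \cdot 2 = 0$)
$Z = -9$ ($Z = 0 - \left(-3\right)^{2} = 0 - 9 = -9$)
$a{\left(b \right)} = -9$
$a{\left(4 \right)} \left(-2 + A{\left(5,-1 \right)}\right) 4 = - 9 \left(-2 + \left(-4 + 5\right)\right) 4 = - 9 \left(-2 + 1\right) 4 = - 9 \left(\left(-1\right) 4\right) = \left(-9\right) \left(-4\right) = 36$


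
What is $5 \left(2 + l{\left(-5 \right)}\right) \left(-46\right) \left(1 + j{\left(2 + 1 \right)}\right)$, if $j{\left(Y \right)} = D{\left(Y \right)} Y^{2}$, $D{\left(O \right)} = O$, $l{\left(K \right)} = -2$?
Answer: $0$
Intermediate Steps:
$j{\left(Y \right)} = Y^{3}$ ($j{\left(Y \right)} = Y Y^{2} = Y^{3}$)
$5 \left(2 + l{\left(-5 \right)}\right) \left(-46\right) \left(1 + j{\left(2 + 1 \right)}\right) = 5 \left(2 - 2\right) \left(-46\right) \left(1 + \left(2 + 1\right)^{3}\right) = 5 \cdot 0 \left(-46\right) \left(1 + 3^{3}\right) = 0 \left(-46\right) \left(1 + 27\right) = 0 \cdot 28 = 0$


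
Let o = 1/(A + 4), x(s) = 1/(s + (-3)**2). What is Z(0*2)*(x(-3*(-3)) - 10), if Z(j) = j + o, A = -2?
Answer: -179/36 ≈ -4.9722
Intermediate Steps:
x(s) = 1/(9 + s) (x(s) = 1/(s + 9) = 1/(9 + s))
o = 1/2 (o = 1/(-2 + 4) = 1/2 ≈ 0.50000)
Z(j) = 1/2 + j (Z(j) = j + 1/2 = 1/2 + j)
Z(0*2)*(x(-3*(-3)) - 10) = (1/2 + 0*2)*(1/(9 - 3*(-3)) - 10) = (1/2 + 0)*(1/(9 + 9) - 10) = (1/18 - 10)/2 = (1/2)*(-179/18) = -179/36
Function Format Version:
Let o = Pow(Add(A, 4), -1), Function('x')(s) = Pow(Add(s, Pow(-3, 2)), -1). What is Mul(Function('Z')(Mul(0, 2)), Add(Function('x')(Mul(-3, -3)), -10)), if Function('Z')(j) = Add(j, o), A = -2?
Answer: Rational(-179, 36) ≈ -4.9722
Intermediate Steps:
Function('x')(s) = Pow(Add(9, s), -1) (Function('x')(s) = Pow(Add(s, 9), -1) = Pow(Add(9, s), -1))
o = Rational(1, 2) (o = Pow(Add(-2, 4), -1) = Pow(2, -1) = Rational(1, 2) ≈ 0.50000)
Function('Z')(j) = Add(Rational(1, 2), j) (Function('Z')(j) = Add(j, Rational(1, 2)) = Add(Rational(1, 2), j))
Mul(Function('Z')(Mul(0, 2)), Add(Function('x')(Mul(-3, -3)), -10)) = Mul(Add(Rational(1, 2), Mul(0, 2)), Add(Pow(Add(9, Mul(-3, -3)), -1), -10)) = Mul(Add(Rational(1, 2), 0), Add(Pow(Add(9, 9), -1), -10)) = Mul(Rational(1, 2), Add(Pow(18, -1), -10)) = Mul(Rational(1, 2), Add(Rational(1, 18), -10)) = Mul(Rational(1, 2), Rational(-179, 18)) = Rational(-179, 36)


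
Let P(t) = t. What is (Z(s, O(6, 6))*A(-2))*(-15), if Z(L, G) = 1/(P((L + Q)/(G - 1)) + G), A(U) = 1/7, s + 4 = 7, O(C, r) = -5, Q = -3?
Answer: 3/7 ≈ 0.42857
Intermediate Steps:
s = 3 (s = -4 + 7 = 3)
A(U) = 1/7
Z(L, G) = 1/(G + (-3 + L)/(-1 + G)) (Z(L, G) = 1/((L - 3)/(G - 1) + G) = 1/((-3 + L)/(-1 + G) + G) = 1/(G + (-3 + L)/(-1 + G)))
(Z(s, O(6, 6))*A(-2))*(-15) = (((-1 - 5)/(-3 + 3 - 5*(-1 - 5)))*(1/7))*(-15) = ((-6/(-3 + 3 - 5*(-6)))*(1/7))*(-15) = ((-6/(-3 + 3 + 30))*(1/7))*(-15) = ((-6/30)*(1/7))*(-15) = (((1/30)*(-6))*(1/7))*(-15) = -1/5*1/7*(-15) = -1/35*(-15) = 3/7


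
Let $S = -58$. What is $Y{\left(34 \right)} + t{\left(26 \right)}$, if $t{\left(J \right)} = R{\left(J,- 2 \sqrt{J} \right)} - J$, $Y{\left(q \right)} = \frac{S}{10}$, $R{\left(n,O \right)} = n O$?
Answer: $- \frac{159}{5} - 52 \sqrt{26} \approx -296.95$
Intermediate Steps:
$R{\left(n,O \right)} = O n$
$Y{\left(q \right)} = - \frac{29}{5}$ ($Y{\left(q \right)} = - \frac{58}{10} = \left(-58\right) \frac{1}{10} = - \frac{29}{5}$)
$t{\left(J \right)} = - J - 2 J^{\frac{3}{2}}$ ($t{\left(J \right)} = - 2 \sqrt{J} J - J = - 2 J^{\frac{3}{2}} - J = - J - 2 J^{\frac{3}{2}}$)
$Y{\left(34 \right)} + t{\left(26 \right)} = - \frac{29}{5} - \left(26 + 2 \cdot 26^{\frac{3}{2}}\right) = - \frac{29}{5} - \left(26 + 2 \cdot 26 \sqrt{26}\right) = - \frac{29}{5} - \left(26 + 52 \sqrt{26}\right) = - \frac{159}{5} - 52 \sqrt{26}$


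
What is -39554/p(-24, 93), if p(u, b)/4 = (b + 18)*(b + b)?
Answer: -19777/41292 ≈ -0.47895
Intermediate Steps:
p(u, b) = 8*b*(18 + b) (p(u, b) = 4*((b + 18)*(b + b)) = 4*((18 + b)*(2*b)) = 4*(2*b*(18 + b)) = 8*b*(18 + b))
-39554/p(-24, 93) = -39554*1/(744*(18 + 93)) = -39554/(8*93*111) = -39554/82584 = -39554*1/82584 = -19777/41292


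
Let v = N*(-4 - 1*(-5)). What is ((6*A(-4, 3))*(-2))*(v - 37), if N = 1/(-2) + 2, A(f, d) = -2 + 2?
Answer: 0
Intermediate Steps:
A(f, d) = 0
N = 3/2 (N = 1*(-½) + 2 = -½ + 2 = 3/2 ≈ 1.5000)
v = 3/2 (v = 3*(-4 - 1*(-5))/2 = 3*(-4 + 5)/2 = (3/2)*1 = 3/2 ≈ 1.5000)
((6*A(-4, 3))*(-2))*(v - 37) = ((6*0)*(-2))*(3/2 - 37) = (0*(-2))*(-71/2) = 0*(-71/2) = 0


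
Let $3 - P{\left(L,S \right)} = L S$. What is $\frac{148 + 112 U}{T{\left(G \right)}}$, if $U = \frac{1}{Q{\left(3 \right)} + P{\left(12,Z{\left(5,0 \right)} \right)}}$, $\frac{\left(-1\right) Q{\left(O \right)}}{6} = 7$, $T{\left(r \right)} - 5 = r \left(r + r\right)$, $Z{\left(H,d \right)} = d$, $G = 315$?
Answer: $\frac{1132}{1547949} \approx 0.00073129$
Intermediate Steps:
$P{\left(L,S \right)} = 3 - L S$
$T{\left(r \right)} = 5 + 2 r^{2}$ ($T{\left(r \right)} = 5 + r \left(r + r\right) = 5 + r 2 r = 5 + 2 r^{2}$)
$Q{\left(O \right)} = -42$ ($Q{\left(O \right)} = \left(-6\right) 7 = -42$)
$U = - \frac{1}{39}$ ($U = \frac{1}{-42 + \left(3 - 12 \cdot 0\right)} = \frac{1}{-42 + \left(3 + 0\right)} = \frac{1}{-42 + 3} = \frac{1}{-39} = - \frac{1}{39} \approx -0.025641$)
$\frac{148 + 112 U}{T{\left(G \right)}} = \frac{148 + 112 \left(- \frac{1}{39}\right)}{5 + 2 \cdot 315^{2}} = \frac{148 - \frac{112}{39}}{5 + 2 \cdot 99225} = \frac{5660}{39 \left(5 + 198450\right)} = \frac{5660}{39 \cdot 198455} = \frac{5660}{39} \cdot \frac{1}{198455} = \frac{1132}{1547949}$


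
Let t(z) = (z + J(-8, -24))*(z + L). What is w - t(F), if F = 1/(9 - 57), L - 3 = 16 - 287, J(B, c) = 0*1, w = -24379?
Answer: -56182081/2304 ≈ -24385.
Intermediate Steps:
J(B, c) = 0
L = -268 (L = 3 + (16 - 287) = 3 - 271 = -268)
F = -1/48 (F = 1/(-48) = -1/48 ≈ -0.020833)
t(z) = z*(-268 + z) (t(z) = (z + 0)*(z - 268) = z*(-268 + z))
w - t(F) = -24379 - (-1)*(-268 - 1/48)/48 = -24379 - (-1)*(-12865)/(48*48) = -24379 - 1*12865/2304 = -24379 - 12865/2304 = -56182081/2304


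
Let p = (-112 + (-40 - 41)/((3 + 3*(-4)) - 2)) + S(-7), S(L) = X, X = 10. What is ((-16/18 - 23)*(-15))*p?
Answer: -373025/11 ≈ -33911.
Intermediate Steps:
S(L) = 10
p = -1041/11 (p = (-112 + (-40 - 41)/((3 + 3*(-4)) - 2)) + 10 = (-112 - 81/((3 - 12) - 2)) + 10 = (-112 - 81/(-9 - 2)) + 10 = (-112 - 81/(-11)) + 10 = (-112 - 81*(-1/11)) + 10 = (-112 + 81/11) + 10 = -1151/11 + 10 = -1041/11 ≈ -94.636)
((-16/18 - 23)*(-15))*p = ((-16/18 - 23)*(-15))*(-1041/11) = ((-16*1/18 - 23)*(-15))*(-1041/11) = ((-8/9 - 23)*(-15))*(-1041/11) = -215/9*(-15)*(-1041/11) = (1075/3)*(-1041/11) = -373025/11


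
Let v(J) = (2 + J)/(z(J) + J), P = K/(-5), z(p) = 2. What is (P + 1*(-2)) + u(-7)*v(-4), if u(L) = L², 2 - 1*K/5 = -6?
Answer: 39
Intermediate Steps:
K = 40 (K = 10 - 5*(-6) = 10 + 30 = 40)
P = -8 (P = 40/(-5) = 40*(-⅕) = -8)
v(J) = 1 (v(J) = (2 + J)/(2 + J) = 1)
(P + 1*(-2)) + u(-7)*v(-4) = (-8 + 1*(-2)) + (-7)²*1 = (-8 - 2) + 49*1 = -10 + 49 = 39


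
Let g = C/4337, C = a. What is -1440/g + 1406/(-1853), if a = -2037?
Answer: 3856546606/1258187 ≈ 3065.2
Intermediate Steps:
C = -2037
g = -2037/4337 ≈ -0.46968
-1440/g + 1406/(-1853) = -1440/(-2037/4337) + 1406/(-1853) = -1440*(-4337/2037) + 1406*(-1/1853) = 2081760/679 - 1406/1853 = 3856546606/1258187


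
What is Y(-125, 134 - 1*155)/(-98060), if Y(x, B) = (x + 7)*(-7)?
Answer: -413/49030 ≈ -0.0084234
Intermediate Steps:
Y(x, B) = -49 - 7*x (Y(x, B) = (7 + x)*(-7) = -49 - 7*x)
Y(-125, 134 - 1*155)/(-98060) = (-49 - 7*(-125))/(-98060) = (-49 + 875)*(-1/98060) = 826*(-1/98060) = -413/49030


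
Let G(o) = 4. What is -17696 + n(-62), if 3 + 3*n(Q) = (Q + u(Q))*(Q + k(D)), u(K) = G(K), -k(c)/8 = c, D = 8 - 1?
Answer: -46247/3 ≈ -15416.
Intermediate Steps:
D = 7
k(c) = -8*c
u(K) = 4
n(Q) = -1 + (-56 + Q)*(4 + Q)/3 (n(Q) = -1 + ((Q + 4)*(Q - 8*7))/3 = -1 + ((4 + Q)*(Q - 56))/3 = -1 + ((4 + Q)*(-56 + Q))/3 = -1 + ((-56 + Q)*(4 + Q))/3 = -1 + (-56 + Q)*(4 + Q)/3)
-17696 + n(-62) = -17696 + (-227/3 - 52/3*(-62) + (1/3)*(-62)**2) = -17696 + (-227/3 + 3224/3 + (1/3)*3844) = -17696 + (-227/3 + 3224/3 + 3844/3) = -17696 + 6841/3 = -46247/3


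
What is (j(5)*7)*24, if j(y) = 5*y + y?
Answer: 5040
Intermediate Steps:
j(y) = 6*y
(j(5)*7)*24 = ((6*5)*7)*24 = (30*7)*24 = 210*24 = 5040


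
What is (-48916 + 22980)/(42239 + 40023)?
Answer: -12968/41131 ≈ -0.31529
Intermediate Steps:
(-48916 + 22980)/(42239 + 40023) = -25936/82262 = -25936*1/82262 = -12968/41131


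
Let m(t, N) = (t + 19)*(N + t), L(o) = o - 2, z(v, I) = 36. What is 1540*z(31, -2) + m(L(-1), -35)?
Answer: 54832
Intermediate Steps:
L(o) = -2 + o
m(t, N) = (19 + t)*(N + t)
1540*z(31, -2) + m(L(-1), -35) = 1540*36 + ((-2 - 1)² + 19*(-35) + 19*(-2 - 1) - 35*(-2 - 1)) = 55440 + ((-3)² - 665 + 19*(-3) - 35*(-3)) = 55440 + (9 - 665 - 57 + 105) = 55440 - 608 = 54832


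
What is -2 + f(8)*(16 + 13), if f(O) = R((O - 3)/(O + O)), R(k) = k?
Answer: 113/16 ≈ 7.0625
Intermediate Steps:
f(O) = (-3 + O)/(2*O) (f(O) = (O - 3)/(O + O) = (-3 + O)/((2*O)) = (-3 + O)*(1/(2*O)) = (-3 + O)/(2*O))
-2 + f(8)*(16 + 13) = -2 + ((1/2)*(-3 + 8)/8)*(16 + 13) = -2 + ((1/2)*(1/8)*5)*29 = -2 + (5/16)*29 = -2 + 145/16 = 113/16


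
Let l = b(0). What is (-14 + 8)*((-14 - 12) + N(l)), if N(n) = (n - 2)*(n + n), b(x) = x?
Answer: 156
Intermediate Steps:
l = 0
N(n) = 2*n*(-2 + n) (N(n) = (-2 + n)*(2*n) = 2*n*(-2 + n))
(-14 + 8)*((-14 - 12) + N(l)) = (-14 + 8)*((-14 - 12) + 2*0*(-2 + 0)) = -6*(-26 + 2*0*(-2)) = -6*(-26 + 0) = -6*(-26) = 156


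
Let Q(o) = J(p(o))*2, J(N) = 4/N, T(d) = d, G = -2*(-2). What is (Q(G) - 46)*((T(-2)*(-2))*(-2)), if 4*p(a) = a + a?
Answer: 336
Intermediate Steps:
p(a) = a/2 (p(a) = (a + a)/4 = (2*a)/4 = a/2)
G = 4
Q(o) = 16/o (Q(o) = (4/((o/2)))*2 = (4*(2/o))*2 = (8/o)*2 = 16/o)
(Q(G) - 46)*((T(-2)*(-2))*(-2)) = (16/4 - 46)*(-2*(-2)*(-2)) = (16*(¼) - 46)*(4*(-2)) = (4 - 46)*(-8) = -42*(-8) = 336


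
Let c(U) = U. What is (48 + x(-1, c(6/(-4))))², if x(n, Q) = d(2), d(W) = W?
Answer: 2500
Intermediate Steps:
x(n, Q) = 2
(48 + x(-1, c(6/(-4))))² = (48 + 2)² = 50² = 2500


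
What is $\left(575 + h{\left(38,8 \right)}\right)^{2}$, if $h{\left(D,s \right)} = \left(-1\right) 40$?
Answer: $286225$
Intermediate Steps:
$h{\left(D,s \right)} = -40$
$\left(575 + h{\left(38,8 \right)}\right)^{2} = \left(575 - 40\right)^{2} = 535^{2} = 286225$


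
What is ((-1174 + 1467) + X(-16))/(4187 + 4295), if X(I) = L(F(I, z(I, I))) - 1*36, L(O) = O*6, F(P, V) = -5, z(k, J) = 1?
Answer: 227/8482 ≈ 0.026763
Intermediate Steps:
L(O) = 6*O
X(I) = -66 (X(I) = 6*(-5) - 1*36 = -30 - 36 = -66)
((-1174 + 1467) + X(-16))/(4187 + 4295) = ((-1174 + 1467) - 66)/(4187 + 4295) = (293 - 66)/8482 = 227*(1/8482) = 227/8482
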